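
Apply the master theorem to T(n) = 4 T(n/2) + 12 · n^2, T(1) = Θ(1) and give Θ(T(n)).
T(n) = Θ(n^2 log n)

log_2 4 = 2, and f(n) = 12 · n^2 = Θ(n^(log_2 4)). This is Case 2 of the master theorem: T(n) = Θ(f(n) · log n) = Θ(n^2 log n).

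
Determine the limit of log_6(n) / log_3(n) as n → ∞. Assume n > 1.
lim = ln(3) / ln(6) = log_6(3)

Change of base: log_6(n) = ln n / ln 6 and log_3(n) = ln n / ln 3. The ratio is (ln n / ln 6) · (ln 3 / ln n) = ln 3 / ln 6, a constant independent of n. So the limit is ln 3 / ln 6 = log_6(3).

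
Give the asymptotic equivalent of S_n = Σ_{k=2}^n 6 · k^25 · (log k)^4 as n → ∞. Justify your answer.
S_n ~ 3 · n^26 · (log n)^4 / 13

By integral comparison, S_n = ∫_1^n 6 · x^25 · (log x)^4 dx + O(n^25 · (log n)^4). For the integral, the leading term of ∫_1^n x^25 (log x)^4 dx is n^26/26 · (log n)^4 (by repeated integration by parts; each step lowers the log-exponent and produces a relatively O(1/log n) correction). Hence S_n ~ 3 · n^26 · (log n)^4 / 13.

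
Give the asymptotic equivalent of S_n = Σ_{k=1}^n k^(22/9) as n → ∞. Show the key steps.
S_n ~ (9/31) · n^(31/9)

Integral comparison: Σ_{k=1}^n k^(22/9) = ∫_0^n x^(22/9) dx + O(n^(22/9)). The integral is n^(1 + 22/9) / (1 + 22/9) = n^((22+9)/9) / ((22+9)/9) = (9/31) · n^(31/9).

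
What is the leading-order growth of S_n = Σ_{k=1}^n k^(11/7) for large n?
S_n ~ (7/18) · n^(18/7)

Integral comparison: Σ_{k=1}^n k^(11/7) = ∫_0^n x^(11/7) dx + O(n^(11/7)). The integral is n^(1 + 11/7) / (1 + 11/7) = n^((11+7)/7) / ((11+7)/7) = (7/18) · n^(18/7).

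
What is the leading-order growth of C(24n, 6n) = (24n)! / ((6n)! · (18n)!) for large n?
C(24n, 6n) ~ (256/27)^(6n) · sqrt(2/(3π·6n))

Write N = 6n. Apply Stirling to each factorial:
  (4N)! ~ sqrt(2π·4N) · (4N/e)^(4N),
  N! ~ sqrt(2π N) · (N/e)^N,
  (3N)! ~ sqrt(2π·3N) · (3N/e)^(3N).
The exponential factors combine to (4N)^(4N) / (N^N · (3N)^(3N)) = 4^(4N)/3^(3N) = (4^4/3^3)^N = (256/27)^N.
The square-root prefactors combine to sqrt(2π·4N) / (sqrt(2π N)·sqrt(2π·3N)) = sqrt(4 / (2π·3·N)) = sqrt(2/(3π·6n)).
Substituting N = 6n: C(24n, 6n) ~ (256/27)^(6n) · sqrt(2/(3π·6n)).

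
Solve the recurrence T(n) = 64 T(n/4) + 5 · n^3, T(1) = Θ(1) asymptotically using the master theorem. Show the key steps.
T(n) = Θ(n^3 log n)

log_4 64 = 3, and f(n) = 5 · n^3 = Θ(n^(log_4 64)). This is Case 2 of the master theorem: T(n) = Θ(f(n) · log n) = Θ(n^3 log n).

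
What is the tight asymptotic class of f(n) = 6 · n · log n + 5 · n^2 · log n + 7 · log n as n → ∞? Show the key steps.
f(n) ∈ Θ(n^2 · log n)

Compare the terms by growth order. For large n, n^a · (log n)^b dominates n^a' · (log n)^b' iff a > a', or (a = a' and b > b'). Ranking the 3 terms shows the dominant one is 5 · n^2 · log n. Hence f(n) ∈ Θ(n^2 · log n).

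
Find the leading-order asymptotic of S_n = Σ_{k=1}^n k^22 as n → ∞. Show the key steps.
S_n ~ n^23 / 23

By integral comparison (Euler-Maclaurin), Σ_{k=1}^n k^22 = ∫_0^n x^22 dx + O(n^22) = n^23/23 + O(n^22). (Equivalently, Faulhaber's formula gives the same leading term.)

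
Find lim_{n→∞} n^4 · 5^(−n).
lim = 0

Exponentials with base > 1 dominate every fixed polynomial: for any fixed c, n^c / 5^n → 0 as n → ∞ (e.g. by the ratio test, or by writing 5^n = e^(n ln 5) and noting e^(n ln 5) / n^c → ∞). Hence n^4 · 5^(−n) = n^4 / 5^n → 0.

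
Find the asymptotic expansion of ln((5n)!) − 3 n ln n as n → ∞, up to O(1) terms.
ln((5n)!) − 3 n ln n = 2 n ln n + 5(ln 5 − 1) n + (1/2) ln(2π·5n) + O(1/n)

Stirling: ln((5n)!) = 5n ln(5n) − 5n + (1/2) ln(2π·5n) + O(1/n).
Expand 5n ln(5n) = 5n (ln n + ln 5) = 5n ln n + 5n ln 5.
Subtract 3n ln n: leading term is (5 − 3) n ln n = 2 n ln n. The next term is 5n ln 5 − 5n = 5(ln 5 − 1) n. Then the (1/2) ln(2π·5n) correction.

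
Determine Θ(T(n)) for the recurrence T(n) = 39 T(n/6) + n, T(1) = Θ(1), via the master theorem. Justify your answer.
T(n) = Θ(n^(log_6 39))

Master theorem: compare f(n) = n to n^(log_6 39) where log_6 39 ≈ 2.045. Since 1 < log_6 39, we have f(n) = O(n^(log_6 39 − ε)) for some ε > 0 — Case 1. Hence T(n) = Θ(n^(log_6 39)).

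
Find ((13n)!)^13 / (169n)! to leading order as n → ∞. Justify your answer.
((13n)!)^13/(169n)! ~ ((2π·13n)^(12/2) / sqrt(13)) · 13^(−13·13n)  →  0

Write N = 13n. Stirling: N! ~ sqrt(2π N)(N/e)^N and (13N)! ~ sqrt(2π·13N)·(13N/e)^(13N).
  (N!)^13/(13N)! ~ (2π N)^(13/2) (N/e)^(13N) / [sqrt(2π·13N) (13N/e)^(13N)]
     = (2π N)^(13/2) / sqrt(2π·13N) · (N/(13N))^(13N)
     = (2π N)^((13−1)/2) / sqrt(13) · 13^(−13N).
Since 13^13 > 1, the factor 13^(−13N) decays exponentially, so the ratio → 0. Substituting N = 13n gives the stated form.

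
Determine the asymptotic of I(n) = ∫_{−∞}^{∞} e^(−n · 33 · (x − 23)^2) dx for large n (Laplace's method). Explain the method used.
I(n) = sqrt(π/(33n))

Here φ(x) = 33 · (x − 23)^2 has its unique minimum at x* = 23 with φ(x*) = 0 and φ''(x*) = 66. Laplace's method gives
  I(n) ~ e^(−n φ(x*)) · sqrt(2π / (n · φ''(x*))) = sqrt(2π / (66n)) = sqrt(π/(33n)).
This is exact: substituting u = (x − 23)·sqrt(33n) gives I(n) = (1/sqrt(33n)) ∫_{−∞}^{∞} e^(−u^2) du = sqrt(π/(33n)).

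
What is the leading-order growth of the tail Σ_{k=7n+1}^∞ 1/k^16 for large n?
Σ_{k>7n} 1/k^16 ~ 1/(15 · (7n)^15)

Compare to the integral: ∫_{7n}^∞ x^(−16) dx = [−x^(−15)/15]_{7n}^∞ = 1/((16−1)·(7n)^15). Euler-Maclaurin then gives
  Σ_{k>7n} 1/k^16 = ∫_{7n}^∞ dx/x^16 − 1/(2·(7n)^16) + O(1/(7n)^17).
(Equivalently this is ζ(16) − Σ_{k≤7n} 1/k^16.)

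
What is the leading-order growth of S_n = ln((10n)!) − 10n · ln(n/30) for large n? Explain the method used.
S_n ~ 10n · (ln 300 − 1) + O(ln n)

Stirling: ln((10n)!) = 10n ln(10n) − 10n + O(ln n).
  S_n = 10n ln(10n) − 10n − 10n ln(n/30) + O(ln n)
      = 10n ln(10n) − 10n ln n + 10n ln 30 − 10n + O(ln n)
      = 10n ln 10 + 10n ln 30 − 10n + O(ln n)
      = 10n (ln 300 − 1) + O(ln n).
Numerically ln(300) − 1 ≈ 4.7038.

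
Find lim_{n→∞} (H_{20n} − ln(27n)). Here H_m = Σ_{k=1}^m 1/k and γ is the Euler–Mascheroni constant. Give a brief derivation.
lim = ln(20/27) + γ

By Euler-Maclaurin, H_m = ln m + γ + O(1/m). So
  H_{20n} − ln(27n) = ln(20n) + γ − ln(27n) + O(1/n)
                       = ln(20/27) + γ + O(1/n).
Hence the limit is ln(20/27) + γ.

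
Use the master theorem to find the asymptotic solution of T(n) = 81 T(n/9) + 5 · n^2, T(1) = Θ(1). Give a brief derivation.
T(n) = Θ(n^2 log n)

log_9 81 = 2, and f(n) = 5 · n^2 = Θ(n^(log_9 81)). This is Case 2 of the master theorem: T(n) = Θ(f(n) · log n) = Θ(n^2 log n).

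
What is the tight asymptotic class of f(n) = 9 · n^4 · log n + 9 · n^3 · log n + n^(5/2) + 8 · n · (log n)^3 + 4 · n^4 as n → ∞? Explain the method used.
f(n) ∈ Θ(n^4 · log n)

Compare the terms by growth order. For large n, n^a · (log n)^b dominates n^a' · (log n)^b' iff a > a', or (a = a' and b > b'). Ranking the 5 terms shows the dominant one is 9 · n^4 · log n. Hence f(n) ∈ Θ(n^4 · log n).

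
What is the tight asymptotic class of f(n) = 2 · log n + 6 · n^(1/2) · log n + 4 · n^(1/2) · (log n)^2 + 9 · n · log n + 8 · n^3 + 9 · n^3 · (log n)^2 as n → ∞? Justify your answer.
f(n) ∈ Θ(n^3 · (log n)^2)

Compare the terms by growth order. For large n, n^a · (log n)^b dominates n^a' · (log n)^b' iff a > a', or (a = a' and b > b'). Ranking the 6 terms shows the dominant one is 9 · n^3 · (log n)^2. Hence f(n) ∈ Θ(n^3 · (log n)^2).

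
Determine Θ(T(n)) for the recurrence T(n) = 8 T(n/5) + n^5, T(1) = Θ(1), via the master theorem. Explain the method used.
T(n) = Θ(n^5)

log_5 8 ≈ 1.292. f(n) = n^5 dominates n^(log_5 8) since 5 > 1.292, and the regularity condition a·f(n/b) = 8·(n/5)^5 = (8/3125)·n^5 ≤ c·f(n) holds with c = 8/3125 ≈ 0.00256 < 1. So this is Case 3: T(n) = Θ(f(n)) = Θ(n^5).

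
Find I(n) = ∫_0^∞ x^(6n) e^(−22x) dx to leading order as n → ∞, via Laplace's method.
I(n) ~ (sqrt(2π·6n) / 22) · (6n/(22e))^(6n)

Write the integrand as exp(6n ln x − 22x) and set f(x) = 6n ln x − 22x. Then f'(x) = 6n/x − 22 = 0 at x* = 6n/22, and f''(x*) = −6n/x*^2 = −22^2/(6n). Laplace's method (interior maximum) gives
  I(n) ~ e^(f(x*)) · sqrt(2π / |f''(x*)|)
        = exp(6n ln(6n/22) − 6n) · sqrt(2π · 6n / 22^2)
        = (6n/22)^(6n) e^(−6n) · sqrt(2π·6n) / 22
        = (sqrt(2π·6n) / 22) · (6n/(22e))^(6n).
This matches Γ(6n+1)/22^(6n+1) with Stirling applied to Γ.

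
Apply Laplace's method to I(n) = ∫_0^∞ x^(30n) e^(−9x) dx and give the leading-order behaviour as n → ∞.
I(n) ~ (sqrt(2π·30n) / 9) · (30n/(9e))^(30n)

Write the integrand as exp(30n ln x − 9x) and set f(x) = 30n ln x − 9x. Then f'(x) = 30n/x − 9 = 0 at x* = 30n/9, and f''(x*) = −30n/x*^2 = −9^2/(30n). Laplace's method (interior maximum) gives
  I(n) ~ e^(f(x*)) · sqrt(2π / |f''(x*)|)
        = exp(30n ln(30n/9) − 30n) · sqrt(2π · 30n / 9^2)
        = (30n/9)^(30n) e^(−30n) · sqrt(2π·30n) / 9
        = (sqrt(2π·30n) / 9) · (30n/(9e))^(30n).
This matches Γ(30n+1)/9^(30n+1) with Stirling applied to Γ.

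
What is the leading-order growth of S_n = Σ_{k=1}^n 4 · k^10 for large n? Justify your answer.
S_n ~ 4 · n^11 / 11

By integral comparison (Euler-Maclaurin), Σ_{k=1}^n 4 · k^10 = 4 · ∫_0^n x^10 dx + O(n^10) = 4 · n^11/11 + O(n^10). (Equivalently, Faulhaber's formula gives the same leading term.)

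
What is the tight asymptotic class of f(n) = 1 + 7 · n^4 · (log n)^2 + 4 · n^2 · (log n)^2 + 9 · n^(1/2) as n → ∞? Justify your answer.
f(n) ∈ Θ(n^4 · (log n)^2)

Compare the terms by growth order. For large n, n^a · (log n)^b dominates n^a' · (log n)^b' iff a > a', or (a = a' and b > b'). Ranking the 4 terms shows the dominant one is 7 · n^4 · (log n)^2. Hence f(n) ∈ Θ(n^4 · (log n)^2).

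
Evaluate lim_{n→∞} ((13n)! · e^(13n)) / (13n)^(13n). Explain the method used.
lim = ∞

Stirling: (13n)! ~ sqrt(2π·13n) · (13n/e)^(13n). Hence
  (13n)! · e^(13n) / (13n)^(13n) ~ sqrt(2π·13n) = sqrt(2π·13) · sqrt(n) → ∞.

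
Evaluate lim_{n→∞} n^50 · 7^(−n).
lim = 0

Exponentials with base > 1 dominate every fixed polynomial: for any fixed c, n^c / 7^n → 0 as n → ∞ (e.g. by the ratio test, or by writing 7^n = e^(n ln 7) and noting e^(n ln 7) / n^c → ∞). Hence n^50 · 7^(−n) = n^50 / 7^n → 0.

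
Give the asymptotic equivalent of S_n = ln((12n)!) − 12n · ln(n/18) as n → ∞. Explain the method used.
S_n ~ 12n · (ln 216 − 1) + O(ln n)

Stirling: ln((12n)!) = 12n ln(12n) − 12n + O(ln n).
  S_n = 12n ln(12n) − 12n − 12n ln(n/18) + O(ln n)
      = 12n ln(12n) − 12n ln n + 12n ln 18 − 12n + O(ln n)
      = 12n ln 12 + 12n ln 18 − 12n + O(ln n)
      = 12n (ln 216 − 1) + O(ln n).
Numerically ln(216) − 1 ≈ 4.3753.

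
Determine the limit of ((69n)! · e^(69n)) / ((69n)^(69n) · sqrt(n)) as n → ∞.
lim = sqrt(2π·69)

Stirling: (69n)! ~ sqrt(2π·69n) · (69n/e)^(69n). Hence
  (69n)! · e^(69n) / (69n)^(69n) ~ sqrt(2π·69n).
Dividing by sqrt(n): sqrt(2π·69n) / sqrt(n) = sqrt(2π·69) · n^((1−1)/2), so the limit is sqrt(2π·69).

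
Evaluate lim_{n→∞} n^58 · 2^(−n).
lim = 0

Exponentials with base > 1 dominate every fixed polynomial: for any fixed c, n^c / 2^n → 0 as n → ∞ (e.g. by the ratio test, or by writing 2^n = e^(n ln 2) and noting e^(n ln 2) / n^c → ∞). Hence n^58 · 2^(−n) = n^58 / 2^n → 0.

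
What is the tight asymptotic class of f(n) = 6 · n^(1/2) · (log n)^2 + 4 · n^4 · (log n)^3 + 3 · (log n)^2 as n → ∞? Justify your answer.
f(n) ∈ Θ(n^4 · (log n)^3)

Compare the terms by growth order. For large n, n^a · (log n)^b dominates n^a' · (log n)^b' iff a > a', or (a = a' and b > b'). Ranking the 3 terms shows the dominant one is 4 · n^4 · (log n)^3. Hence f(n) ∈ Θ(n^4 · (log n)^3).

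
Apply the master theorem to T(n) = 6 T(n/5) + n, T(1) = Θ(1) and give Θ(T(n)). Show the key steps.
T(n) = Θ(n^(log_5 6))

Master theorem: compare f(n) = n to n^(log_5 6) where log_5 6 ≈ 1.113. Since 1 < log_5 6, we have f(n) = O(n^(log_5 6 − ε)) for some ε > 0 — Case 1. Hence T(n) = Θ(n^(log_5 6)).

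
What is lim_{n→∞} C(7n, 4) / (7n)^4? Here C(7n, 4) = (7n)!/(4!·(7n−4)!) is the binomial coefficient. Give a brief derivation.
lim = 1/4! = 1/24

With N = 7n → ∞: C(N, 4) / N^4 = [N(N−1)…(N−3)] / (4! · N^4) = (1/4!) · 1 · (1 − 1/(7n)) · (1 − 2/(7n)) · (1 − 3/(7n)). Each factor → 1 as N → ∞, so the limit is 1/4! = 1/24.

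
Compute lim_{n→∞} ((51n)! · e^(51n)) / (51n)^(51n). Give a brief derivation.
lim = ∞

Stirling: (51n)! ~ sqrt(2π·51n) · (51n/e)^(51n). Hence
  (51n)! · e^(51n) / (51n)^(51n) ~ sqrt(2π·51n) = sqrt(2π·51) · sqrt(n) → ∞.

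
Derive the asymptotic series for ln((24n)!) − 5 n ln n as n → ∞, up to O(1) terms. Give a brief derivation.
ln((24n)!) − 5 n ln n = 19 n ln n + 24(ln 24 − 1) n + (1/2) ln(2π·24n) + O(1/n)

Stirling: ln((24n)!) = 24n ln(24n) − 24n + (1/2) ln(2π·24n) + O(1/n).
Expand 24n ln(24n) = 24n (ln n + ln 24) = 24n ln n + 24n ln 24.
Subtract 5n ln n: leading term is (24 − 5) n ln n = 19 n ln n. The next term is 24n ln 24 − 24n = 24(ln 24 − 1) n. Then the (1/2) ln(2π·24n) correction.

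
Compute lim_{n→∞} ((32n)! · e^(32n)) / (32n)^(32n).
lim = ∞

Stirling: (32n)! ~ sqrt(2π·32n) · (32n/e)^(32n). Hence
  (32n)! · e^(32n) / (32n)^(32n) ~ sqrt(2π·32n) = sqrt(2π·32) · sqrt(n) → ∞.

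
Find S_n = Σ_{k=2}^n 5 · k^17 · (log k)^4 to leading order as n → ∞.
S_n ~ 5 · n^18 · (log n)^4 / 18

By integral comparison, S_n = ∫_1^n 5 · x^17 · (log x)^4 dx + O(n^17 · (log n)^4). For the integral, the leading term of ∫_1^n x^17 (log x)^4 dx is n^18/18 · (log n)^4 (by repeated integration by parts; each step lowers the log-exponent and produces a relatively O(1/log n) correction). Hence S_n ~ 5 · n^18 · (log n)^4 / 18.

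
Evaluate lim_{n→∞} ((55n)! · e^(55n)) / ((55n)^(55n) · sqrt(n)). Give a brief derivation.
lim = sqrt(2π·55)

Stirling: (55n)! ~ sqrt(2π·55n) · (55n/e)^(55n). Hence
  (55n)! · e^(55n) / (55n)^(55n) ~ sqrt(2π·55n).
Dividing by sqrt(n): sqrt(2π·55n) / sqrt(n) = sqrt(2π·55) · n^((1−1)/2), so the limit is sqrt(2π·55).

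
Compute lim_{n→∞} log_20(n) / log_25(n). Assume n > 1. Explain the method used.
lim = ln(25) / ln(20) = log_20(25)

Change of base: log_20(n) = ln n / ln 20 and log_25(n) = ln n / ln 25. The ratio is (ln n / ln 20) · (ln 25 / ln n) = ln 25 / ln 20, a constant independent of n. So the limit is ln 25 / ln 20 = log_20(25).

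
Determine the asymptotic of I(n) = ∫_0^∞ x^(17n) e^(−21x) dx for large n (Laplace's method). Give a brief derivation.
I(n) ~ (sqrt(2π·17n) / 21) · (17n/(21e))^(17n)

Write the integrand as exp(17n ln x − 21x) and set f(x) = 17n ln x − 21x. Then f'(x) = 17n/x − 21 = 0 at x* = 17n/21, and f''(x*) = −17n/x*^2 = −21^2/(17n). Laplace's method (interior maximum) gives
  I(n) ~ e^(f(x*)) · sqrt(2π / |f''(x*)|)
        = exp(17n ln(17n/21) − 17n) · sqrt(2π · 17n / 21^2)
        = (17n/21)^(17n) e^(−17n) · sqrt(2π·17n) / 21
        = (sqrt(2π·17n) / 21) · (17n/(21e))^(17n).
This matches Γ(17n+1)/21^(17n+1) with Stirling applied to Γ.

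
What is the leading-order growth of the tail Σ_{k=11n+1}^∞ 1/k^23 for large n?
Σ_{k>11n} 1/k^23 ~ 1/(22 · (11n)^22)

Compare to the integral: ∫_{11n}^∞ x^(−23) dx = [−x^(−22)/22]_{11n}^∞ = 1/((23−1)·(11n)^22). Euler-Maclaurin then gives
  Σ_{k>11n} 1/k^23 = ∫_{11n}^∞ dx/x^23 − 1/(2·(11n)^23) + O(1/(11n)^24).
(Equivalently this is ζ(23) − Σ_{k≤11n} 1/k^23.)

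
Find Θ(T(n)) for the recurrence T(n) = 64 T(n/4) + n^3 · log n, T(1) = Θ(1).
T(n) = Θ(n^3 · (log n)^2)

Here log_4 64 = 3 and f(n) = n^3 · log n = Θ(n^(log_4 64) · (log n)^1). This is the extended Case 2 of the master theorem (f matches the critical exponent up to log factors), giving T(n) = Θ(n^(log_4 64) · (log n)^(1+1)) = Θ(n^3 · (log n)^2).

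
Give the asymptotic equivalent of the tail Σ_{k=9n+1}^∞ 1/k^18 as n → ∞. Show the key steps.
Σ_{k>9n} 1/k^18 ~ 1/(17 · (9n)^17)

Compare to the integral: ∫_{9n}^∞ x^(−18) dx = [−x^(−17)/17]_{9n}^∞ = 1/((18−1)·(9n)^17). Euler-Maclaurin then gives
  Σ_{k>9n} 1/k^18 = ∫_{9n}^∞ dx/x^18 − 1/(2·(9n)^18) + O(1/(9n)^19).
(Equivalently this is ζ(18) − Σ_{k≤9n} 1/k^18.)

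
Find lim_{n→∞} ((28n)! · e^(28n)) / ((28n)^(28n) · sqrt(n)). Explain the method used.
lim = sqrt(2π·28)

Stirling: (28n)! ~ sqrt(2π·28n) · (28n/e)^(28n). Hence
  (28n)! · e^(28n) / (28n)^(28n) ~ sqrt(2π·28n).
Dividing by sqrt(n): sqrt(2π·28n) / sqrt(n) = sqrt(2π·28) · n^((1−1)/2), so the limit is sqrt(2π·28).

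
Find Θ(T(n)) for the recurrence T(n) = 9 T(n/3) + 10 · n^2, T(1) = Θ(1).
T(n) = Θ(n^2 log n)

log_3 9 = 2, and f(n) = 10 · n^2 = Θ(n^(log_3 9)). This is Case 2 of the master theorem: T(n) = Θ(f(n) · log n) = Θ(n^2 log n).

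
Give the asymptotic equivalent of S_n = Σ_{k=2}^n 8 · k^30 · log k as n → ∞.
S_n ~ 8 · n^31 log n / 31 − 8 · n^31 / 961

By integral comparison, S_n = ∫_1^n 8 · x^30 · log x dx + O(n^30 · log n). For the integral, ∫ x^30 log x dx = n^31 log n / 31 − n^31/961 (integration by parts). Hence S_n ~ 8 · n^31 log n / 31 − 8 · n^31 / 961.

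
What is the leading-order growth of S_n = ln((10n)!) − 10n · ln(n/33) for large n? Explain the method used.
S_n ~ 10n · (ln 330 − 1) + O(ln n)

Stirling: ln((10n)!) = 10n ln(10n) − 10n + O(ln n).
  S_n = 10n ln(10n) − 10n − 10n ln(n/33) + O(ln n)
      = 10n ln(10n) − 10n ln n + 10n ln 33 − 10n + O(ln n)
      = 10n ln 10 + 10n ln 33 − 10n + O(ln n)
      = 10n (ln 330 − 1) + O(ln n).
Numerically ln(330) − 1 ≈ 4.7991.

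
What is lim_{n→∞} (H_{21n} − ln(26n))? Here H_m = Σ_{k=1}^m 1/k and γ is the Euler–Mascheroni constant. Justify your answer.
lim = ln(21/26) + γ

By Euler-Maclaurin, H_m = ln m + γ + O(1/m). So
  H_{21n} − ln(26n) = ln(21n) + γ − ln(26n) + O(1/n)
                       = ln(21/26) + γ + O(1/n).
Hence the limit is ln(21/26) + γ.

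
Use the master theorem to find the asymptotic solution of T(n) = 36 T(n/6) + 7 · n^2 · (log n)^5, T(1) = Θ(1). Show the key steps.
T(n) = Θ(n^2 · (log n)^6)

Here log_6 36 = 2 and f(n) = 7 · n^2 · (log n)^5 = Θ(n^(log_6 36) · (log n)^5). This is the extended Case 2 of the master theorem (f matches the critical exponent up to log factors), giving T(n) = Θ(n^(log_6 36) · (log n)^(5+1)) = Θ(n^2 · (log n)^6).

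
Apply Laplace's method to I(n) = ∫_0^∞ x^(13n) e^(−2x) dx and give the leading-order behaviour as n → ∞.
I(n) ~ (sqrt(2π·13n) / 2) · (13n/(2e))^(13n)

Write the integrand as exp(13n ln x − 2x) and set f(x) = 13n ln x − 2x. Then f'(x) = 13n/x − 2 = 0 at x* = 13n/2, and f''(x*) = −13n/x*^2 = −2^2/(13n). Laplace's method (interior maximum) gives
  I(n) ~ e^(f(x*)) · sqrt(2π / |f''(x*)|)
        = exp(13n ln(13n/2) − 13n) · sqrt(2π · 13n / 2^2)
        = (13n/2)^(13n) e^(−13n) · sqrt(2π·13n) / 2
        = (sqrt(2π·13n) / 2) · (13n/(2e))^(13n).
This matches Γ(13n+1)/2^(13n+1) with Stirling applied to Γ.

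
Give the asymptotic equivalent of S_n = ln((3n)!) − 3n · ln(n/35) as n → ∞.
S_n ~ 3n · (ln 105 − 1) + O(ln n)

Stirling: ln((3n)!) = 3n ln(3n) − 3n + O(ln n).
  S_n = 3n ln(3n) − 3n − 3n ln(n/35) + O(ln n)
      = 3n ln(3n) − 3n ln n + 3n ln 35 − 3n + O(ln n)
      = 3n ln 3 + 3n ln 35 − 3n + O(ln n)
      = 3n (ln 105 − 1) + O(ln n).
Numerically ln(105) − 1 ≈ 3.6540.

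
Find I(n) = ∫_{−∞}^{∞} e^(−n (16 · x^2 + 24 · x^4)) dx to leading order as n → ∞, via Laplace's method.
I(n) ~ sqrt(π/(16n))

φ(x) = 16 · x^2 + 24 · x^4 has its unique global minimum at x* = 0 (since φ'(x) = 32x + 96x^3 = 0 only at x = 0 for real x with both coefficients positive, and φ → ∞ as |x| → ∞). At x* = 0, φ(0) = 0 and φ''(0) = 32. Laplace's method then gives
  I(n) ~ sqrt(2π / (n · φ''(0))) · e^(−n φ(0)) = sqrt(2π / (32n)) = sqrt(π/(16n)).
The 24 · x^4 term contributes only at subleading order (an O(1/n) relative correction).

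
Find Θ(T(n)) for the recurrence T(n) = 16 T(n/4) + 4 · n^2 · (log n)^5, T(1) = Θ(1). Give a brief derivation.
T(n) = Θ(n^2 · (log n)^6)

Here log_4 16 = 2 and f(n) = 4 · n^2 · (log n)^5 = Θ(n^(log_4 16) · (log n)^5). This is the extended Case 2 of the master theorem (f matches the critical exponent up to log factors), giving T(n) = Θ(n^(log_4 16) · (log n)^(5+1)) = Θ(n^2 · (log n)^6).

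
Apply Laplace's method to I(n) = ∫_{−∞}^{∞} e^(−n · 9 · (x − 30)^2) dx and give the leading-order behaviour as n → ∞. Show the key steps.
I(n) = sqrt(π/(9n))

Here φ(x) = 9 · (x − 30)^2 has its unique minimum at x* = 30 with φ(x*) = 0 and φ''(x*) = 18. Laplace's method gives
  I(n) ~ e^(−n φ(x*)) · sqrt(2π / (n · φ''(x*))) = sqrt(2π / (18n)) = sqrt(π/(9n)).
This is exact: substituting u = (x − 30)·sqrt(9n) gives I(n) = (1/sqrt(9n)) ∫_{−∞}^{∞} e^(−u^2) du = sqrt(π/(9n)).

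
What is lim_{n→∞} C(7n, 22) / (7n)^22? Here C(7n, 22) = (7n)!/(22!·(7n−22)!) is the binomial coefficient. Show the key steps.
lim = 1/22! = 1/1124000727777607680000

With N = 7n → ∞: C(N, 22) / N^22 = [N(N−1)…(N−21)] / (22! · N^22) = (1/22!) · 1 · (1 − 1/(7n)) · … · (1 − 21/(7n)). Each factor → 1 as N → ∞, so the limit is 1/22! = 1/1124000727777607680000.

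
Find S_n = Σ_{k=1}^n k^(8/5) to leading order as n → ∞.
S_n ~ (5/13) · n^(13/5)

Integral comparison: Σ_{k=1}^n k^(8/5) = ∫_0^n x^(8/5) dx + O(n^(8/5)). The integral is n^(1 + 8/5) / (1 + 8/5) = n^((8+5)/5) / ((8+5)/5) = (5/13) · n^(13/5).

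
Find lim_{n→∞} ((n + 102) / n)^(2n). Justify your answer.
lim = e^204

Rewrite as (1 + 102/n)^(2n). By the standard limit (1 + x/n)^n → e^x, we have (1 + 102/n)^n → e^102, and raising to the 2nd power gives e^204.
More precisely, ln[(1 + 102/n)^(2n)] = 2n · ln(1 + 102/n) = 2n · (102/n + O(1/n^2)) = 204 + O(1/n) → 204.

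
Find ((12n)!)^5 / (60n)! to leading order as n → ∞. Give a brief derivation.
((12n)!)^5/(60n)! ~ ((2π·12n)^(4/2) / sqrt(5)) · 5^(−5·12n)  →  0

Write N = 12n. Stirling: N! ~ sqrt(2π N)(N/e)^N and (5N)! ~ sqrt(2π·5N)·(5N/e)^(5N).
  (N!)^5/(5N)! ~ (2π N)^(5/2) (N/e)^(5N) / [sqrt(2π·5N) (5N/e)^(5N)]
     = (2π N)^(5/2) / sqrt(2π·5N) · (N/(5N))^(5N)
     = (2π N)^((5−1)/2) / sqrt(5) · 5^(−5N).
Since 5^5 > 1, the factor 5^(−5N) decays exponentially, so the ratio → 0. Substituting N = 12n gives the stated form.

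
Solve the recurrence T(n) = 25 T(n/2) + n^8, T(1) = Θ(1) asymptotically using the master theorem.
T(n) = Θ(n^8)

log_2 25 ≈ 4.644. f(n) = n^8 dominates n^(log_2 25) since 8 > 4.644, and the regularity condition a·f(n/b) = 25·(n/2)^8 = (25/256)·n^8 ≤ c·f(n) holds with c = 25/256 ≈ 0.0977 < 1. So this is Case 3: T(n) = Θ(f(n)) = Θ(n^8).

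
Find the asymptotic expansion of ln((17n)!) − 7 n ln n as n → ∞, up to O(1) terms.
ln((17n)!) − 7 n ln n = 10 n ln n + 17(ln 17 − 1) n + (1/2) ln(2π·17n) + O(1/n)

Stirling: ln((17n)!) = 17n ln(17n) − 17n + (1/2) ln(2π·17n) + O(1/n).
Expand 17n ln(17n) = 17n (ln n + ln 17) = 17n ln n + 17n ln 17.
Subtract 7n ln n: leading term is (17 − 7) n ln n = 10 n ln n. The next term is 17n ln 17 − 17n = 17(ln 17 − 1) n. Then the (1/2) ln(2π·17n) correction.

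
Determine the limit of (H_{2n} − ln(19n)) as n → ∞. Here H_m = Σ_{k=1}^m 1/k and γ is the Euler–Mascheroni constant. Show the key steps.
lim = ln(2/19) + γ

By Euler-Maclaurin, H_m = ln m + γ + O(1/m). So
  H_{2n} − ln(19n) = ln(2n) + γ − ln(19n) + O(1/n)
                       = ln(2/19) + γ + O(1/n).
Hence the limit is ln(2/19) + γ.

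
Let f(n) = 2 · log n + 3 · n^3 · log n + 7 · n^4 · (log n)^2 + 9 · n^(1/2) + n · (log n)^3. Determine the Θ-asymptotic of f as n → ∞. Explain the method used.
f(n) ∈ Θ(n^4 · (log n)^2)

Compare the terms by growth order. For large n, n^a · (log n)^b dominates n^a' · (log n)^b' iff a > a', or (a = a' and b > b'). Ranking the 5 terms shows the dominant one is 7 · n^4 · (log n)^2. Hence f(n) ∈ Θ(n^4 · (log n)^2).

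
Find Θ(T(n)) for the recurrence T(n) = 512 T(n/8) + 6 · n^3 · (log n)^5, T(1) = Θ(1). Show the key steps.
T(n) = Θ(n^3 · (log n)^6)

Here log_8 512 = 3 and f(n) = 6 · n^3 · (log n)^5 = Θ(n^(log_8 512) · (log n)^5). This is the extended Case 2 of the master theorem (f matches the critical exponent up to log factors), giving T(n) = Θ(n^(log_8 512) · (log n)^(5+1)) = Θ(n^3 · (log n)^6).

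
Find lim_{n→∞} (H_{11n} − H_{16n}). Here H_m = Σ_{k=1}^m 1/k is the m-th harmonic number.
lim = ln(11/16)

Euler-Maclaurin gives H_m = ln m + γ + 1/(2m) + O(1/m^2). The γ and O(1/m) terms cancel in the difference:
  H_{11n} − H_{16n} = ln(11n) − ln(16n) + O(1/n) = ln(11/16) + O(1/n).
Hence the limit is ln(11/16).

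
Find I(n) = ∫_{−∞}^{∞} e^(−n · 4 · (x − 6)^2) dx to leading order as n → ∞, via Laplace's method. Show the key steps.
I(n) = sqrt(π/(4n))

Here φ(x) = 4 · (x − 6)^2 has its unique minimum at x* = 6 with φ(x*) = 0 and φ''(x*) = 8. Laplace's method gives
  I(n) ~ e^(−n φ(x*)) · sqrt(2π / (n · φ''(x*))) = sqrt(2π / (8n)) = sqrt(π/(4n)).
This is exact: substituting u = (x − 6)·sqrt(4n) gives I(n) = (1/sqrt(4n)) ∫_{−∞}^{∞} e^(−u^2) du = sqrt(π/(4n)).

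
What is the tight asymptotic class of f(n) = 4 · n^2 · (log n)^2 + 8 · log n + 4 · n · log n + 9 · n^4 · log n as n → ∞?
f(n) ∈ Θ(n^4 · log n)

Compare the terms by growth order. For large n, n^a · (log n)^b dominates n^a' · (log n)^b' iff a > a', or (a = a' and b > b'). Ranking the 4 terms shows the dominant one is 9 · n^4 · log n. Hence f(n) ∈ Θ(n^4 · log n).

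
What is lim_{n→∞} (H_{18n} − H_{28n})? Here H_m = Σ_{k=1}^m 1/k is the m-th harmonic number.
lim = ln(18/28) = ln(9/14)

Euler-Maclaurin gives H_m = ln m + γ + 1/(2m) + O(1/m^2). The γ and O(1/m) terms cancel in the difference:
  H_{18n} − H_{28n} = ln(18n) − ln(28n) + O(1/n) = ln(18/28) + O(1/n).
Hence the limit is ln(18/28) = ln(9/14).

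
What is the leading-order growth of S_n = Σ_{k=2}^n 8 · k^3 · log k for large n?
S_n ~ 2 · n^4 log n − n^4 / 2

By integral comparison, S_n = ∫_1^n 8 · x^3 · log x dx + O(n^3 · log n). For the integral, ∫ x^3 log x dx = n^4 log n / 4 − n^4/16 (integration by parts). Hence S_n ~ 2 · n^4 log n − n^4 / 2.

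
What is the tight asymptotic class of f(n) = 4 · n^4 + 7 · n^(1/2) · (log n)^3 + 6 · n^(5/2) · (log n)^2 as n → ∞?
f(n) ∈ Θ(n^4)

Compare the terms by growth order. For large n, n^a · (log n)^b dominates n^a' · (log n)^b' iff a > a', or (a = a' and b > b'). Ranking the 3 terms shows the dominant one is 4 · n^4. Hence f(n) ∈ Θ(n^4).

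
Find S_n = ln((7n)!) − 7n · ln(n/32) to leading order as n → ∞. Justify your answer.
S_n ~ 7n · (ln 224 − 1) + O(ln n)

Stirling: ln((7n)!) = 7n ln(7n) − 7n + O(ln n).
  S_n = 7n ln(7n) − 7n − 7n ln(n/32) + O(ln n)
      = 7n ln(7n) − 7n ln n + 7n ln 32 − 7n + O(ln n)
      = 7n ln 7 + 7n ln 32 − 7n + O(ln n)
      = 7n (ln 224 − 1) + O(ln n).
Numerically ln(224) − 1 ≈ 4.4116.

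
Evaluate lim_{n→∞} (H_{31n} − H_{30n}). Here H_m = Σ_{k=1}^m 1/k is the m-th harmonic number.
lim = ln(31/30)

Euler-Maclaurin gives H_m = ln m + γ + 1/(2m) + O(1/m^2). The γ and O(1/m) terms cancel in the difference:
  H_{31n} − H_{30n} = ln(31n) − ln(30n) + O(1/n) = ln(31/30) + O(1/n).
Hence the limit is ln(31/30).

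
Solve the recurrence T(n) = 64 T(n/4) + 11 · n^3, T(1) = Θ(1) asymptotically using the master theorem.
T(n) = Θ(n^3 log n)

log_4 64 = 3, and f(n) = 11 · n^3 = Θ(n^(log_4 64)). This is Case 2 of the master theorem: T(n) = Θ(f(n) · log n) = Θ(n^3 log n).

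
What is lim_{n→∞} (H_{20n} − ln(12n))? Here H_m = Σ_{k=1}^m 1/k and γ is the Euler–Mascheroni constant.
lim = ln(5/3) + γ

By Euler-Maclaurin, H_m = ln m + γ + O(1/m). So
  H_{20n} − ln(12n) = ln(20n) + γ − ln(12n) + O(1/n)
                       = ln(20/12) + γ + O(1/n).
Hence the limit is ln(20/12) + γ (= ln(5/3)).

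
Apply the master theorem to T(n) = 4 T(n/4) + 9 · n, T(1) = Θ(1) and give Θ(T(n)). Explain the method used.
T(n) = Θ(n log n)

log_4 4 = 1, and f(n) = 9 · n = Θ(n^(log_4 4)). This is Case 2 of the master theorem: T(n) = Θ(f(n) · log n) = Θ(n log n).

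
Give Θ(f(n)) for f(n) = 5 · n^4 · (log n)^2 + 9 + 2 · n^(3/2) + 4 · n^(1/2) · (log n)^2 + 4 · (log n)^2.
f(n) ∈ Θ(n^4 · (log n)^2)

Compare the terms by growth order. For large n, n^a · (log n)^b dominates n^a' · (log n)^b' iff a > a', or (a = a' and b > b'). Ranking the 5 terms shows the dominant one is 5 · n^4 · (log n)^2. Hence f(n) ∈ Θ(n^4 · (log n)^2).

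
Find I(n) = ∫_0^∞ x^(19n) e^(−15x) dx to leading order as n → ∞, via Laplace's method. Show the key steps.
I(n) ~ (sqrt(2π·19n) / 15) · (19n/(15e))^(19n)

Write the integrand as exp(19n ln x − 15x) and set f(x) = 19n ln x − 15x. Then f'(x) = 19n/x − 15 = 0 at x* = 19n/15, and f''(x*) = −19n/x*^2 = −15^2/(19n). Laplace's method (interior maximum) gives
  I(n) ~ e^(f(x*)) · sqrt(2π / |f''(x*)|)
        = exp(19n ln(19n/15) − 19n) · sqrt(2π · 19n / 15^2)
        = (19n/15)^(19n) e^(−19n) · sqrt(2π·19n) / 15
        = (sqrt(2π·19n) / 15) · (19n/(15e))^(19n).
This matches Γ(19n+1)/15^(19n+1) with Stirling applied to Γ.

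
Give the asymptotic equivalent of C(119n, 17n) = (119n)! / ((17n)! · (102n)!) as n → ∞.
C(119n, 17n) ~ (823543/46656)^(17n) · sqrt(7/(12π·17n))

Write N = 17n. Apply Stirling to each factorial:
  (7N)! ~ sqrt(2π·7N) · (7N/e)^(7N),
  N! ~ sqrt(2π N) · (N/e)^N,
  (6N)! ~ sqrt(2π·6N) · (6N/e)^(6N).
The exponential factors combine to (7N)^(7N) / (N^N · (6N)^(6N)) = 7^(7N)/6^(6N) = (7^7/6^6)^N = (823543/46656)^N.
The square-root prefactors combine to sqrt(2π·7N) / (sqrt(2π N)·sqrt(2π·6N)) = sqrt(7 / (2π·6·N)) = sqrt(7/(12π·17n)).
Substituting N = 17n: C(119n, 17n) ~ (823543/46656)^(17n) · sqrt(7/(12π·17n)).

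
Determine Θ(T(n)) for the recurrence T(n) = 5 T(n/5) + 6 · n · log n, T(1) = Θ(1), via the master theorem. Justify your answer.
T(n) = Θ(n · (log n)^2)

Here log_5 5 = 1 and f(n) = 6 · n · log n = Θ(n^(log_5 5) · (log n)^1). This is the extended Case 2 of the master theorem (f matches the critical exponent up to log factors), giving T(n) = Θ(n^(log_5 5) · (log n)^(1+1)) = Θ(n · (log n)^2).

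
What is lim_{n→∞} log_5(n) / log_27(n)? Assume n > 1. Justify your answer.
lim = ln(27) / ln(5) = log_5(27)

Change of base: log_5(n) = ln n / ln 5 and log_27(n) = ln n / ln 27. The ratio is (ln n / ln 5) · (ln 27 / ln n) = ln 27 / ln 5, a constant independent of n. So the limit is ln 27 / ln 5 = log_5(27).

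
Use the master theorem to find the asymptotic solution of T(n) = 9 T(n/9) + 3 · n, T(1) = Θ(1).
T(n) = Θ(n log n)

log_9 9 = 1, and f(n) = 3 · n = Θ(n^(log_9 9)). This is Case 2 of the master theorem: T(n) = Θ(f(n) · log n) = Θ(n log n).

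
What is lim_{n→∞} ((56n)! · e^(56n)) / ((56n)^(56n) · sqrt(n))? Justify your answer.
lim = sqrt(2π·56)

Stirling: (56n)! ~ sqrt(2π·56n) · (56n/e)^(56n). Hence
  (56n)! · e^(56n) / (56n)^(56n) ~ sqrt(2π·56n).
Dividing by sqrt(n): sqrt(2π·56n) / sqrt(n) = sqrt(2π·56) · n^((1−1)/2), so the limit is sqrt(2π·56).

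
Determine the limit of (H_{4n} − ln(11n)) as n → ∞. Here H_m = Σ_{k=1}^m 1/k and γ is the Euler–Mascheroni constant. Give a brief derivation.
lim = ln(4/11) + γ

By Euler-Maclaurin, H_m = ln m + γ + O(1/m). So
  H_{4n} − ln(11n) = ln(4n) + γ − ln(11n) + O(1/n)
                       = ln(4/11) + γ + O(1/n).
Hence the limit is ln(4/11) + γ.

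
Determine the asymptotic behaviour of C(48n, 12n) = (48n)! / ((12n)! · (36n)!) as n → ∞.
C(48n, 12n) ~ (256/27)^(12n) · sqrt(2/(3π·12n))

Write N = 12n. Apply Stirling to each factorial:
  (4N)! ~ sqrt(2π·4N) · (4N/e)^(4N),
  N! ~ sqrt(2π N) · (N/e)^N,
  (3N)! ~ sqrt(2π·3N) · (3N/e)^(3N).
The exponential factors combine to (4N)^(4N) / (N^N · (3N)^(3N)) = 4^(4N)/3^(3N) = (4^4/3^3)^N = (256/27)^N.
The square-root prefactors combine to sqrt(2π·4N) / (sqrt(2π N)·sqrt(2π·3N)) = sqrt(4 / (2π·3·N)) = sqrt(2/(3π·12n)).
Substituting N = 12n: C(48n, 12n) ~ (256/27)^(12n) · sqrt(2/(3π·12n)).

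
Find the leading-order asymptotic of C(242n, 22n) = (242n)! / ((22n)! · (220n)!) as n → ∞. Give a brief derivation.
C(242n, 22n) ~ (285311670611/10000000000)^(22n) · sqrt(11/(20π·22n))

Write N = 22n. Apply Stirling to each factorial:
  (11N)! ~ sqrt(2π·11N) · (11N/e)^(11N),
  N! ~ sqrt(2π N) · (N/e)^N,
  (10N)! ~ sqrt(2π·10N) · (10N/e)^(10N).
The exponential factors combine to (11N)^(11N) / (N^N · (10N)^(10N)) = 11^(11N)/10^(10N) = (11^11/10^10)^N = (285311670611/10000000000)^N.
The square-root prefactors combine to sqrt(2π·11N) / (sqrt(2π N)·sqrt(2π·10N)) = sqrt(11 / (2π·10·N)) = sqrt(11/(20π·22n)).
Substituting N = 22n: C(242n, 22n) ~ (285311670611/10000000000)^(22n) · sqrt(11/(20π·22n)).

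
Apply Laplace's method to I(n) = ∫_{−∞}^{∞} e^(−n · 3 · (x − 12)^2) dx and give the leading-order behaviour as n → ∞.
I(n) = sqrt(π/(3n))

Here φ(x) = 3 · (x − 12)^2 has its unique minimum at x* = 12 with φ(x*) = 0 and φ''(x*) = 6. Laplace's method gives
  I(n) ~ e^(−n φ(x*)) · sqrt(2π / (n · φ''(x*))) = sqrt(2π / (6n)) = sqrt(π/(3n)).
This is exact: substituting u = (x − 12)·sqrt(3n) gives I(n) = (1/sqrt(3n)) ∫_{−∞}^{∞} e^(−u^2) du = sqrt(π/(3n)).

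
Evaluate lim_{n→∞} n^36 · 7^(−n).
lim = 0

Exponentials with base > 1 dominate every fixed polynomial: for any fixed c, n^c / 7^n → 0 as n → ∞ (e.g. by the ratio test, or by writing 7^n = e^(n ln 7) and noting e^(n ln 7) / n^c → ∞). Hence n^36 · 7^(−n) = n^36 / 7^n → 0.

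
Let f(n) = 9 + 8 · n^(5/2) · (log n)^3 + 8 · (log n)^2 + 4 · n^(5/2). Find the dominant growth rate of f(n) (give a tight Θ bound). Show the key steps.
f(n) ∈ Θ(n^(5/2) · (log n)^3)

Compare the terms by growth order. For large n, n^a · (log n)^b dominates n^a' · (log n)^b' iff a > a', or (a = a' and b > b'). Ranking the 4 terms shows the dominant one is 8 · n^(5/2) · (log n)^3. Hence f(n) ∈ Θ(n^(5/2) · (log n)^3).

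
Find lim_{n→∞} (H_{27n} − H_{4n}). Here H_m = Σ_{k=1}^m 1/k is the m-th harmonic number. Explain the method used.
lim = ln(27/4)

Euler-Maclaurin gives H_m = ln m + γ + 1/(2m) + O(1/m^2). The γ and O(1/m) terms cancel in the difference:
  H_{27n} − H_{4n} = ln(27n) − ln(4n) + O(1/n) = ln(27/4) + O(1/n).
Hence the limit is ln(27/4).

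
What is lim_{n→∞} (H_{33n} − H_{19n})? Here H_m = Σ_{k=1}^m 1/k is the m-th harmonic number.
lim = ln(33/19)

Euler-Maclaurin gives H_m = ln m + γ + 1/(2m) + O(1/m^2). The γ and O(1/m) terms cancel in the difference:
  H_{33n} − H_{19n} = ln(33n) − ln(19n) + O(1/n) = ln(33/19) + O(1/n).
Hence the limit is ln(33/19).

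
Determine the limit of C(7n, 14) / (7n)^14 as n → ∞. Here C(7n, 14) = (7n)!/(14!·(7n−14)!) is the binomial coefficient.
lim = 1/14! = 1/87178291200

With N = 7n → ∞: C(N, 14) / N^14 = [N(N−1)…(N−13)] / (14! · N^14) = (1/14!) · 1 · (1 − 1/(7n)) · … · (1 − 13/(7n)). Each factor → 1 as N → ∞, so the limit is 1/14! = 1/87178291200.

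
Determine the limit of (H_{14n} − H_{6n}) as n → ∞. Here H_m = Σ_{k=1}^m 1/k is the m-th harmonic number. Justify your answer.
lim = ln(14/6) = ln(7/3)

Euler-Maclaurin gives H_m = ln m + γ + 1/(2m) + O(1/m^2). The γ and O(1/m) terms cancel in the difference:
  H_{14n} − H_{6n} = ln(14n) − ln(6n) + O(1/n) = ln(14/6) + O(1/n).
Hence the limit is ln(14/6) = ln(7/3).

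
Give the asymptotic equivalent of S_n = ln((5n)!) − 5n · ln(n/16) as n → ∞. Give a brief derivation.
S_n ~ 5n · (ln 80 − 1) + O(ln n)

Stirling: ln((5n)!) = 5n ln(5n) − 5n + O(ln n).
  S_n = 5n ln(5n) − 5n − 5n ln(n/16) + O(ln n)
      = 5n ln(5n) − 5n ln n + 5n ln 16 − 5n + O(ln n)
      = 5n ln 5 + 5n ln 16 − 5n + O(ln n)
      = 5n (ln 80 − 1) + O(ln n).
Numerically ln(80) − 1 ≈ 3.3820.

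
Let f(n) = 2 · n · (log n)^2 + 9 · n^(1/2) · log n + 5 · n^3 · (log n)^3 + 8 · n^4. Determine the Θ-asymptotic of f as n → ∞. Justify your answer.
f(n) ∈ Θ(n^4)

Compare the terms by growth order. For large n, n^a · (log n)^b dominates n^a' · (log n)^b' iff a > a', or (a = a' and b > b'). Ranking the 4 terms shows the dominant one is 8 · n^4. Hence f(n) ∈ Θ(n^4).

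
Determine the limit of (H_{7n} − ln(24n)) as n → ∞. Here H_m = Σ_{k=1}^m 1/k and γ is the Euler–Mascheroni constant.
lim = ln(7/24) + γ

By Euler-Maclaurin, H_m = ln m + γ + O(1/m). So
  H_{7n} − ln(24n) = ln(7n) + γ − ln(24n) + O(1/n)
                       = ln(7/24) + γ + O(1/n).
Hence the limit is ln(7/24) + γ.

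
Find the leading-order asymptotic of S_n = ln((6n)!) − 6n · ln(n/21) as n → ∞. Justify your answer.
S_n ~ 6n · (ln 126 − 1) + O(ln n)

Stirling: ln((6n)!) = 6n ln(6n) − 6n + O(ln n).
  S_n = 6n ln(6n) − 6n − 6n ln(n/21) + O(ln n)
      = 6n ln(6n) − 6n ln n + 6n ln 21 − 6n + O(ln n)
      = 6n ln 6 + 6n ln 21 − 6n + O(ln n)
      = 6n (ln 126 − 1) + O(ln n).
Numerically ln(126) − 1 ≈ 3.8363.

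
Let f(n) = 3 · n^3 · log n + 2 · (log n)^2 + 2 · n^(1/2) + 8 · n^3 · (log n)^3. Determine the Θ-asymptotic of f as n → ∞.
f(n) ∈ Θ(n^3 · (log n)^3)

Compare the terms by growth order. For large n, n^a · (log n)^b dominates n^a' · (log n)^b' iff a > a', or (a = a' and b > b'). Ranking the 4 terms shows the dominant one is 8 · n^3 · (log n)^3. Hence f(n) ∈ Θ(n^3 · (log n)^3).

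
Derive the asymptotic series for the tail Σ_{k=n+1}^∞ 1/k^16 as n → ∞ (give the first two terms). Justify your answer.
Σ_{k>n} 1/k^16 = 1/(15 · n^15) − 1/(2 · n^16) + O(1/n^17)

Compare to the integral: ∫_{n}^∞ x^(−16) dx = [−x^(−15)/15]_{n}^∞ = 1/((16−1)·n^15). The Euler-Maclaurin correction adds −f(n)/2 = −1/(2·n^16). Euler-Maclaurin then gives
  Σ_{k>n} 1/k^16 = ∫_{n}^∞ dx/x^16 − 1/(2·n^16) + O(1/n^17).
(Equivalently this is ζ(16) − Σ_{k≤n} 1/k^16.)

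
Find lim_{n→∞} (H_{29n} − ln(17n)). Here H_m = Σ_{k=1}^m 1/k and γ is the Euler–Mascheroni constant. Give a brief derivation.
lim = ln(29/17) + γ

By Euler-Maclaurin, H_m = ln m + γ + O(1/m). So
  H_{29n} − ln(17n) = ln(29n) + γ − ln(17n) + O(1/n)
                       = ln(29/17) + γ + O(1/n).
Hence the limit is ln(29/17) + γ.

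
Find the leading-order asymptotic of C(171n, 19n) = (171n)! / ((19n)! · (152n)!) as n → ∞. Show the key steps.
C(171n, 19n) ~ (387420489/16777216)^(19n) · sqrt(9/(16π·19n))

Write N = 19n. Apply Stirling to each factorial:
  (9N)! ~ sqrt(2π·9N) · (9N/e)^(9N),
  N! ~ sqrt(2π N) · (N/e)^N,
  (8N)! ~ sqrt(2π·8N) · (8N/e)^(8N).
The exponential factors combine to (9N)^(9N) / (N^N · (8N)^(8N)) = 9^(9N)/8^(8N) = (9^9/8^8)^N = (387420489/16777216)^N.
The square-root prefactors combine to sqrt(2π·9N) / (sqrt(2π N)·sqrt(2π·8N)) = sqrt(9 / (2π·8·N)) = sqrt(9/(16π·19n)).
Substituting N = 19n: C(171n, 19n) ~ (387420489/16777216)^(19n) · sqrt(9/(16π·19n)).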